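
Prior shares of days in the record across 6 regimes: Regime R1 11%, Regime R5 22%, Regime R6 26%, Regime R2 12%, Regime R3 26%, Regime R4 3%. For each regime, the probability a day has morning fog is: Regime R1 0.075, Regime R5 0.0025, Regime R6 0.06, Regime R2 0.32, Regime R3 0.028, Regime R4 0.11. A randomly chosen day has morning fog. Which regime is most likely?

Unnormalized posteriors (prior × likelihood):
  Regime R1: 0.11 × 0.075 = 0.00825
  Regime R5: 0.22 × 0.0025 = 0.00055
  Regime R6: 0.26 × 0.06 = 0.0156
  Regime R2: 0.12 × 0.32 = 0.0384
  Regime R3: 0.26 × 0.028 = 0.00728
  Regime R4: 0.03 × 0.11 = 0.0033
Normalizing constant = 0.07338.
Largest term belongs to Regime R2, so Regime R2 is most probable.

Regime R2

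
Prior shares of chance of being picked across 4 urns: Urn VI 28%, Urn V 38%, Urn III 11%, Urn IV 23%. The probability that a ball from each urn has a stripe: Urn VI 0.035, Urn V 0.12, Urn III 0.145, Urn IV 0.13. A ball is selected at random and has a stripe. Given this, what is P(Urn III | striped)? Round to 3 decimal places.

Prior × likelihood for each hypothesis:
  Urn VI: 0.28 × 0.035 = 0.0098
  Urn V: 0.38 × 0.12 = 0.0456
  Urn III: 0.11 × 0.145 = 0.01595
  Urn IV: 0.23 × 0.13 = 0.0299
Total = 0.10125.
P(Urn III | evidence) = 0.01595 / 0.10125 ≈ 0.158.

0.158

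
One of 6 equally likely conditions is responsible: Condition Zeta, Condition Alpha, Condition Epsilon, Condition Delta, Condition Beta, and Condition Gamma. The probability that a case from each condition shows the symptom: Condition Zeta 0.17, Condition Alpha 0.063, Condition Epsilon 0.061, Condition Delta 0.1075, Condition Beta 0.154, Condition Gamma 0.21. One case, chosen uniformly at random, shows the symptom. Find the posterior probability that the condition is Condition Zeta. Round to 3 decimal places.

With a uniform prior (1/6 each), posterior ∝ likelihood:
  Condition Zeta: 0.17
  Condition Alpha: 0.063
  Condition Epsilon: 0.061
  Condition Delta: 0.1075
  Condition Beta: 0.154
  Condition Gamma: 0.21
Total = 0.7655.
P(Condition Zeta | evidence) = 0.17 / 0.7655 ≈ 0.222.

0.222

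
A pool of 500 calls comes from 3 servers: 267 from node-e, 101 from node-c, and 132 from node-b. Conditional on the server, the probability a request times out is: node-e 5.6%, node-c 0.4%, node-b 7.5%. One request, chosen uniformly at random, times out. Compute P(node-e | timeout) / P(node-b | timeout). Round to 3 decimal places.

Prior × likelihood for each hypothesis:
  node-e: 0.534 × 0.056 = 0.029904
  node-c: 0.202 × 0.004 = 0.000808
  node-b: 0.264 × 0.075 = 0.0198
Sum = 0.050512.
The ratio is 0.029904 / 0.0198 (the normalizer cancels) = 1.510.

1.510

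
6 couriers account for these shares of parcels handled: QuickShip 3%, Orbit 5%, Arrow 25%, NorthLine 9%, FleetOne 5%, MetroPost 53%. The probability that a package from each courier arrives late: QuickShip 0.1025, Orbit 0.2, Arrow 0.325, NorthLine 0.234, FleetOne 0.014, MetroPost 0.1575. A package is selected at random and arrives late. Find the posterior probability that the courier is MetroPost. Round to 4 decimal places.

Prior × likelihood for each hypothesis:
  QuickShip: 0.03 × 0.1025 = 0.003075
  Orbit: 0.05 × 0.2 = 0.01
  Arrow: 0.25 × 0.325 = 0.08125
  NorthLine: 0.09 × 0.234 = 0.02106
  FleetOne: 0.05 × 0.014 = 0.0007
  MetroPost: 0.53 × 0.1575 = 0.083475
Total = 0.19956.
P(MetroPost | evidence) = 0.083475 / 0.19956 ≈ 0.4183.

0.4183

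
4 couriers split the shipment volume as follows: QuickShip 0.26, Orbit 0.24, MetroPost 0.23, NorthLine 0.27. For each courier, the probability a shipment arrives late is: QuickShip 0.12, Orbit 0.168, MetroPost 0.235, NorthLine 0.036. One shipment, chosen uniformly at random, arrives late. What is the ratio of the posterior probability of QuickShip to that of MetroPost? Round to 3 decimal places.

By Bayes' rule, posterior ∝ prior × likelihood:
  QuickShip: 0.26 × 0.12 = 0.0312
  Orbit: 0.24 × 0.168 = 0.04032
  MetroPost: 0.23 × 0.235 = 0.05405
  NorthLine: 0.27 × 0.036 = 0.00972
Normalizing constant = 0.13529.
The ratio is 0.0312 / 0.05405 (the normalizer cancels) = 0.577.

0.577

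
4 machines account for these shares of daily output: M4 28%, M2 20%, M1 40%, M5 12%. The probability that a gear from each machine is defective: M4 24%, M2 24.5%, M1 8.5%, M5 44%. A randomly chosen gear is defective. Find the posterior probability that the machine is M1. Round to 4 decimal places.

0.1675

Unnormalized posteriors (prior × likelihood):
  M4: 0.28 × 0.24 = 0.0672
  M2: 0.2 × 0.245 = 0.049
  M1: 0.4 × 0.085 = 0.034
  M5: 0.12 × 0.44 = 0.0528
Total = 0.203.
P(M1 | evidence) = 0.034 / 0.203 ≈ 0.1675.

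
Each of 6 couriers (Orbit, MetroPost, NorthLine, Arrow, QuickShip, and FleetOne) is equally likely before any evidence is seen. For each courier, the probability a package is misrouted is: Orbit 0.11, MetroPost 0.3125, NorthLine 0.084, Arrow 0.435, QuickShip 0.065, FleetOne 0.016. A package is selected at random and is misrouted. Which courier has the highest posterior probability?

Arrow

With a uniform prior (1/6 each), posterior ∝ likelihood:
  Orbit: 0.11
  MetroPost: 0.3125
  NorthLine: 0.084
  Arrow: 0.435
  QuickShip: 0.065
  FleetOne: 0.016
Normalizing constant = 1.0225.
Largest term belongs to Arrow, so Arrow is most probable.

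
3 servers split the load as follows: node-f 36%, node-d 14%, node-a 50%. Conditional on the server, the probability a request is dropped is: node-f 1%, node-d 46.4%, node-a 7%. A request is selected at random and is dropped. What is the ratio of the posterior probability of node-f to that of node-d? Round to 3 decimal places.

0.055

Unnormalized posteriors (prior × likelihood):
  node-f: 0.36 × 0.01 = 0.0036
  node-d: 0.14 × 0.464 = 0.06496
  node-a: 0.5 × 0.07 = 0.035
Sum = 0.10356.
The ratio is 0.0036 / 0.06496 (the normalizer cancels) = 0.055.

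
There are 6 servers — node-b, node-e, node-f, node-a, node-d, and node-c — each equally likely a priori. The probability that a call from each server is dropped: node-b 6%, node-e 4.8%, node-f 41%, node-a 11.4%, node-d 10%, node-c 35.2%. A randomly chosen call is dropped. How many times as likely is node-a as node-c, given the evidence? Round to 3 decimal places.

0.324

With a uniform prior (1/6 each), posterior ∝ likelihood:
  node-b: 0.06
  node-e: 0.048
  node-f: 0.41
  node-a: 0.114
  node-d: 0.1
  node-c: 0.352
Normalizing constant = 1.084.
The ratio is 0.114 / 0.352 (the normalizer cancels) = 0.324.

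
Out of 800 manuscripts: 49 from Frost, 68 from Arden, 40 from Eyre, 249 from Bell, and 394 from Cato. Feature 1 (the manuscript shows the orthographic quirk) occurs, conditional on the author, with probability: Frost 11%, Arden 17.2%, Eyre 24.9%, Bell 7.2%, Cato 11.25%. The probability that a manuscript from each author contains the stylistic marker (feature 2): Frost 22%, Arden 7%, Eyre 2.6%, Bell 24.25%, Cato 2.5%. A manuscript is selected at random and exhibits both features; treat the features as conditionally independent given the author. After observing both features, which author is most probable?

Bell

By Bayes' rule, posterior ∝ prior × likelihood:
  Frost: 0.06125 × 0.11 × 0.22 = 0.00148225
  Arden: 0.085 × 0.172 × 0.07 = 0.0010234
  Eyre: 0.05 × 0.249 × 0.026 = 0.0003237
  Bell: 0.31125 × 0.072 × 0.2425 = 0.005434425
  Cato: 0.4925 × 0.1125 × 0.025 = 0.00138515625
Sum = 0.00964893125.
Largest term belongs to Bell, so Bell is most probable.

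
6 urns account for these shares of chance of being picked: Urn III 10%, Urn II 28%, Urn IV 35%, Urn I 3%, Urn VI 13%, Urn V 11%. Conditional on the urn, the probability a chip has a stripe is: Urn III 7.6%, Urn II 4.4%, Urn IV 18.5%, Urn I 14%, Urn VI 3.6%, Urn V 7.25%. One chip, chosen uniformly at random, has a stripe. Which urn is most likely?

Urn IV

Prior × likelihood for each hypothesis:
  Urn III: 0.1 × 0.076 = 0.0076
  Urn II: 0.28 × 0.044 = 0.01232
  Urn IV: 0.35 × 0.185 = 0.06475
  Urn I: 0.03 × 0.14 = 0.0042
  Urn VI: 0.13 × 0.036 = 0.00468
  Urn V: 0.11 × 0.0725 = 0.007975
Total = 0.101525.
Largest term belongs to Urn IV, so Urn IV is most probable.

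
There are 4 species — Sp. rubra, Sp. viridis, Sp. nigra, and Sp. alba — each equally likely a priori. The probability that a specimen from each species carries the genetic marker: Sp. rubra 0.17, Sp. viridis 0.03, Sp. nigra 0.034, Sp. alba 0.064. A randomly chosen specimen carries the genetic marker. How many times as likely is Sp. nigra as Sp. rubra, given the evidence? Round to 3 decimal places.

0.200

Since the prior is uniform, the posterior is proportional to the likelihood:
  Sp. rubra: 0.17
  Sp. viridis: 0.03
  Sp. nigra: 0.034
  Sp. alba: 0.064
Normalizing constant = 0.298.
The ratio is 0.034 / 0.17 (the normalizer cancels) = 0.200.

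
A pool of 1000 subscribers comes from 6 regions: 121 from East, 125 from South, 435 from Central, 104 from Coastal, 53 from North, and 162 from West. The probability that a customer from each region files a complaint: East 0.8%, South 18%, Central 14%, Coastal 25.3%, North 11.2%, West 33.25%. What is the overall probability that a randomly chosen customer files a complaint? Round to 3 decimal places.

Compute prior × likelihood for every hypothesis:
  East: 0.121 × 0.008 = 0.000968
  South: 0.125 × 0.18 = 0.0225
  Central: 0.435 × 0.14 = 0.0609
  Coastal: 0.104 × 0.253 = 0.026312
  North: 0.053 × 0.112 = 0.005936
  West: 0.162 × 0.3325 = 0.053865
P(complaint) = 0.000968 + 0.0225 + 0.0609 + 0.026312 + 0.005936 + 0.053865 = 0.170481 → 0.170.

0.170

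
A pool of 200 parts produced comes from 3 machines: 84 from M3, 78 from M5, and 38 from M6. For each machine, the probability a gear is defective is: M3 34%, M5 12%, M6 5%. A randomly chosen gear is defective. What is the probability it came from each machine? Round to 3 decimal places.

Compute prior × likelihood for every hypothesis:
  M3: 0.42 × 0.34 = 0.1428
  M5: 0.39 × 0.12 = 0.0468
  M6: 0.19 × 0.05 = 0.0095
Sum = 0.1991.
P(M3 | defective) = 0.1428/0.1991 ≈ 0.717
P(M5 | defective) = 0.0468/0.1991 ≈ 0.235
P(M6 | defective) = 0.0095/0.1991 ≈ 0.048
(Check: 0.717+0.235+0.048 = 1.000.)

M3 0.717, M5 0.235, M6 0.048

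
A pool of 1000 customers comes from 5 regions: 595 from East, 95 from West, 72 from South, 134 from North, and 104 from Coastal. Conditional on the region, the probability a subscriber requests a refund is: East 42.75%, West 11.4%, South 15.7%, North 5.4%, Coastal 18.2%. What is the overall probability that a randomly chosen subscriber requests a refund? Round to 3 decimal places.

0.303

By Bayes' rule, posterior ∝ prior × likelihood:
  East: 0.595 × 0.4275 = 0.2543625
  West: 0.095 × 0.114 = 0.01083
  South: 0.072 × 0.157 = 0.011304
  North: 0.134 × 0.054 = 0.007236
  Coastal: 0.104 × 0.182 = 0.018928
P(refund) = 0.2543625 + 0.01083 + 0.011304 + 0.007236 + 0.018928 = 0.3026605 → 0.303.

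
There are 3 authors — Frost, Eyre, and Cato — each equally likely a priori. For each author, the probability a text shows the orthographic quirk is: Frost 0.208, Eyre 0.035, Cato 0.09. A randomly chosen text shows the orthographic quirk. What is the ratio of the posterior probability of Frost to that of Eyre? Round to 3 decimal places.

With a uniform prior (1/3 each), posterior ∝ likelihood:
  Frost: 0.208
  Eyre: 0.035
  Cato: 0.09
Normalizing constant = 0.333.
The ratio is 0.208 / 0.035 (the normalizer cancels) = 5.943.

5.943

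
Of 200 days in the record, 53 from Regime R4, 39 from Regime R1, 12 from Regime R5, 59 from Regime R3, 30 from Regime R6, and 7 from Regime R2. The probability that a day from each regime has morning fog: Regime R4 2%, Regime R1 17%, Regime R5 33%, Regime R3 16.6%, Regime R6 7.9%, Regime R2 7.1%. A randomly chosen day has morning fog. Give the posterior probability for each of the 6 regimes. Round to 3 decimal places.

Regime R4 0.044, Regime R1 0.273, Regime R5 0.163, Regime R3 0.403, Regime R6 0.097, Regime R2 0.020

Compute prior × likelihood for every hypothesis:
  Regime R4: 0.265 × 0.02 = 0.0053
  Regime R1: 0.195 × 0.17 = 0.03315
  Regime R5: 0.06 × 0.33 = 0.0198
  Regime R3: 0.295 × 0.166 = 0.04897
  Regime R6: 0.15 × 0.079 = 0.01185
  Regime R2: 0.035 × 0.071 = 0.002485
Normalizing constant = 0.121555.
P(Regime R4 | fog) = 0.0053/0.121555 ≈ 0.044
P(Regime R1 | fog) = 0.03315/0.121555 ≈ 0.273
P(Regime R5 | fog) = 0.0198/0.121555 ≈ 0.163
P(Regime R3 | fog) = 0.04897/0.121555 ≈ 0.403
P(Regime R6 | fog) = 0.01185/0.121555 ≈ 0.097
P(Regime R2 | fog) = 0.002485/0.121555 ≈ 0.020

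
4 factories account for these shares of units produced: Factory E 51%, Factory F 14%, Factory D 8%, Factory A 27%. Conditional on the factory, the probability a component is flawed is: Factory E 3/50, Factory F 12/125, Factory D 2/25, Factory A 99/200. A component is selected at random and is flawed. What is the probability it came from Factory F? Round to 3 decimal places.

0.073

By Bayes' rule, posterior ∝ prior × likelihood:
  Factory E: 0.51 × 0.06 = 0.0306
  Factory F: 0.14 × 0.096 = 0.01344
  Factory D: 0.08 × 0.08 = 0.0064
  Factory A: 0.27 × 0.495 = 0.13365
Total = 0.18409.
P(Factory F | evidence) = 0.01344 / 0.18409 ≈ 0.073.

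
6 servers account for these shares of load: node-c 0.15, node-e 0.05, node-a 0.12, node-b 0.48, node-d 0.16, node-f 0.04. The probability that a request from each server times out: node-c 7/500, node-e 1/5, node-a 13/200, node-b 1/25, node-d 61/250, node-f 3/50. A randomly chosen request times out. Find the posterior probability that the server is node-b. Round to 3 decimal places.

0.238

Compute prior × likelihood for every hypothesis:
  node-c: 0.15 × 0.014 = 0.0021
  node-e: 0.05 × 0.2 = 0.01
  node-a: 0.12 × 0.065 = 0.0078
  node-b: 0.48 × 0.04 = 0.0192
  node-d: 0.16 × 0.244 = 0.03904
  node-f: 0.04 × 0.06 = 0.0024
Total = 0.08054.
P(node-b | evidence) = 0.0192 / 0.08054 ≈ 0.238.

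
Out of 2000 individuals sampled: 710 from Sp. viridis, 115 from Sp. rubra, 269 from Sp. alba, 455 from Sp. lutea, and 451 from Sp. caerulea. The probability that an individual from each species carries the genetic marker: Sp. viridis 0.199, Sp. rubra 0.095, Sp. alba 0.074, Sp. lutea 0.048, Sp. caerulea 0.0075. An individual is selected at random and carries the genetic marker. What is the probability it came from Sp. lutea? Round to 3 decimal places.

0.111

By Bayes' rule, posterior ∝ prior × likelihood:
  Sp. viridis: 0.355 × 0.199 = 0.070645
  Sp. rubra: 0.0575 × 0.095 = 0.0054625
  Sp. alba: 0.1345 × 0.074 = 0.009953
  Sp. lutea: 0.2275 × 0.048 = 0.01092
  Sp. caerulea: 0.2255 × 0.0075 = 0.00169125
Sum = 0.09867175.
P(Sp. lutea | evidence) = 0.01092 / 0.09867175 ≈ 0.111.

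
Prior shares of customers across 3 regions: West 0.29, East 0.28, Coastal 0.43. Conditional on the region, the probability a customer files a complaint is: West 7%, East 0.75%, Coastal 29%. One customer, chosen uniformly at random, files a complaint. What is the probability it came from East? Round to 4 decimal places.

0.0143

By Bayes' rule, posterior ∝ prior × likelihood:
  West: 0.29 × 0.07 = 0.0203
  East: 0.28 × 0.0075 = 0.0021
  Coastal: 0.43 × 0.29 = 0.1247
Total = 0.1471.
P(East | evidence) = 0.0021 / 0.1471 ≈ 0.0143.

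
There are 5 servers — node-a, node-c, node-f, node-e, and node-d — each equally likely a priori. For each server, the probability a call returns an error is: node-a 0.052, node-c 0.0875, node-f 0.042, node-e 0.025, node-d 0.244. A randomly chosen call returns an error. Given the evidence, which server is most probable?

node-d

With a uniform prior (1/5 each), posterior ∝ likelihood:
  node-a: 0.052
  node-c: 0.0875
  node-f: 0.042
  node-e: 0.025
  node-d: 0.244
Total = 0.4505.
Largest term belongs to node-d, so node-d is most probable.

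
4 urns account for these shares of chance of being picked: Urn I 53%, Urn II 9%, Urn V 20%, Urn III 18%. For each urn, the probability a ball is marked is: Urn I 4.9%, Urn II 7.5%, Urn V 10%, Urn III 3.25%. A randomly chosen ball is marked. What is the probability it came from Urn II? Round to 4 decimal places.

0.1152

Unnormalized posteriors (prior × likelihood):
  Urn I: 0.53 × 0.049 = 0.02597
  Urn II: 0.09 × 0.075 = 0.00675
  Urn V: 0.2 × 0.1 = 0.02
  Urn III: 0.18 × 0.0325 = 0.00585
Total = 0.05857.
P(Urn II | evidence) = 0.00675 / 0.05857 ≈ 0.1152.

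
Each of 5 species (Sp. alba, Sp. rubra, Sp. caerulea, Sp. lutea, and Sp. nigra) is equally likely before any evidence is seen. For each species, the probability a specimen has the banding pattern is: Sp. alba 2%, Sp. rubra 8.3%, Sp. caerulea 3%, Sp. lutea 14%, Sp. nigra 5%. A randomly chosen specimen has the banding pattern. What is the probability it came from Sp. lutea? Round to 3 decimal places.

0.433

With a uniform prior (1/5 each), posterior ∝ likelihood:
  Sp. alba: 0.02
  Sp. rubra: 0.083
  Sp. caerulea: 0.03
  Sp. lutea: 0.14
  Sp. nigra: 0.05
Normalizing constant = 0.323.
P(Sp. lutea | evidence) = 0.14 / 0.323 ≈ 0.433.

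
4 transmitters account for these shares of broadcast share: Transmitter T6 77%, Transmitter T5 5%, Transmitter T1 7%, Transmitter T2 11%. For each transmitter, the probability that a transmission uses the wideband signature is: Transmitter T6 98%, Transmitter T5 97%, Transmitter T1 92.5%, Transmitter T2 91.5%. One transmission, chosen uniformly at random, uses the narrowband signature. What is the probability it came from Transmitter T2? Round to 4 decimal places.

Taking complements, P(narrowband | each) = Transmitter T6 0.02, Transmitter T5 0.03, Transmitter T1 0.075, Transmitter T2 0.085.
By Bayes' rule, posterior ∝ prior × likelihood:
  Transmitter T6: 0.77 × 0.02 = 0.0154
  Transmitter T5: 0.05 × 0.03 = 0.0015
  Transmitter T1: 0.07 × 0.075 = 0.00525
  Transmitter T2: 0.11 × 0.085 = 0.00935
Sum = 0.0315.
P(Transmitter T2 | evidence) = 0.00935 / 0.0315 ≈ 0.2968.

0.2968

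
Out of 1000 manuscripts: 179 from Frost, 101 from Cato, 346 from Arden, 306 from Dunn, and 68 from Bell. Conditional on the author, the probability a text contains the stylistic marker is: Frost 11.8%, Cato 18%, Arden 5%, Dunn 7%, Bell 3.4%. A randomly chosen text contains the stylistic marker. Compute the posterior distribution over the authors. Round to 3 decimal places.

By Bayes' rule, posterior ∝ prior × likelihood:
  Frost: 0.179 × 0.118 = 0.021122
  Cato: 0.101 × 0.18 = 0.01818
  Arden: 0.346 × 0.05 = 0.0173
  Dunn: 0.306 × 0.07 = 0.02142
  Bell: 0.068 × 0.034 = 0.002312
Total = 0.080334.
P(Frost | marker) = 0.021122/0.080334 ≈ 0.263
P(Cato | marker) = 0.01818/0.080334 ≈ 0.226
P(Arden | marker) = 0.0173/0.080334 ≈ 0.215
P(Dunn | marker) = 0.02142/0.080334 ≈ 0.267
P(Bell | marker) = 0.002312/0.080334 ≈ 0.029
(Check: 0.263+0.226+0.215+0.267+0.029 = 1.000.)

Frost 0.263, Cato 0.226, Arden 0.215, Dunn 0.267, Bell 0.029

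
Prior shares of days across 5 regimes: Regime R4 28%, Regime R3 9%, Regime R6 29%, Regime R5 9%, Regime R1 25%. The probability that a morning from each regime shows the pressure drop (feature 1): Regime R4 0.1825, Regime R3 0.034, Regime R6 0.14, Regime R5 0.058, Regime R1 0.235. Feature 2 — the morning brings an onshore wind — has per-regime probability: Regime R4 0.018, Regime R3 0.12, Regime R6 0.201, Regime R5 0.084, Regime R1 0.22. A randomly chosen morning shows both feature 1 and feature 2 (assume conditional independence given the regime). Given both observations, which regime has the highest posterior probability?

Regime R1

Unnormalized posteriors (prior × likelihood):
  Regime R4: 0.28 × 0.1825 × 0.018 = 0.0009198
  Regime R3: 0.09 × 0.034 × 0.12 = 0.0003672
  Regime R6: 0.29 × 0.14 × 0.201 = 0.0081606
  Regime R5: 0.09 × 0.058 × 0.084 = 0.00043848
  Regime R1: 0.25 × 0.235 × 0.22 = 0.012925
Sum = 0.02281108.
Largest term belongs to Regime R1, so Regime R1 is most probable.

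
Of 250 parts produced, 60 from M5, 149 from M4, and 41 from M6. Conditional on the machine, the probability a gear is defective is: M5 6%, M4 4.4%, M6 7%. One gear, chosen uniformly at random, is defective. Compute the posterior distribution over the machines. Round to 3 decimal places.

Unnormalized posteriors (prior × likelihood):
  M5: 0.24 × 0.06 = 0.0144
  M4: 0.596 × 0.044 = 0.026224
  M6: 0.164 × 0.07 = 0.01148
Normalizing constant = 0.052104.
P(M5 | defective) = 0.0144/0.052104 ≈ 0.276
P(M4 | defective) = 0.026224/0.052104 ≈ 0.503
P(M6 | defective) = 0.01148/0.052104 ≈ 0.220
(Check: 0.276+0.503+0.220 = 0.999.)

M5 0.276, M4 0.503, M6 0.220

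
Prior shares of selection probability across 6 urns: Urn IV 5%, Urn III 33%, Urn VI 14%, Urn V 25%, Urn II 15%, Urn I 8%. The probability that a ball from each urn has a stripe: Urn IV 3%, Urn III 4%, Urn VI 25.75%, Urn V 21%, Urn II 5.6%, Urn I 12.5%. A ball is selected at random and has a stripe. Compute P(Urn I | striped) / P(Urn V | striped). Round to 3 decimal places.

By Bayes' rule, posterior ∝ prior × likelihood:
  Urn IV: 0.05 × 0.03 = 0.0015
  Urn III: 0.33 × 0.04 = 0.0132
  Urn VI: 0.14 × 0.2575 = 0.03605
  Urn V: 0.25 × 0.21 = 0.0525
  Urn II: 0.15 × 0.056 = 0.0084
  Urn I: 0.08 × 0.125 = 0.01
Sum = 0.12165.
The ratio is 0.01 / 0.0525 (the normalizer cancels) = 0.190.

0.190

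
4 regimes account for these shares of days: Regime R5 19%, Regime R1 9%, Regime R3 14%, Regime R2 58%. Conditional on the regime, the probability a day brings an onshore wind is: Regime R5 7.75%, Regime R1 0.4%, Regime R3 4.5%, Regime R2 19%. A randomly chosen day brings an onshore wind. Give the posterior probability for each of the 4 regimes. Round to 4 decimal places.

Regime R5 0.1119, Regime R1 0.0027, Regime R3 0.0479, Regime R2 0.8375

By Bayes' rule, posterior ∝ prior × likelihood:
  Regime R5: 0.19 × 0.0775 = 0.014725
  Regime R1: 0.09 × 0.004 = 0.00036
  Regime R3: 0.14 × 0.045 = 0.0063
  Regime R2: 0.58 × 0.19 = 0.1102
Total = 0.131585.
P(Regime R5 | onshore) = 0.014725/0.131585 ≈ 0.1119
P(Regime R1 | onshore) = 0.00036/0.131585 ≈ 0.0027
P(Regime R3 | onshore) = 0.0063/0.131585 ≈ 0.0479
P(Regime R2 | onshore) = 0.1102/0.131585 ≈ 0.8375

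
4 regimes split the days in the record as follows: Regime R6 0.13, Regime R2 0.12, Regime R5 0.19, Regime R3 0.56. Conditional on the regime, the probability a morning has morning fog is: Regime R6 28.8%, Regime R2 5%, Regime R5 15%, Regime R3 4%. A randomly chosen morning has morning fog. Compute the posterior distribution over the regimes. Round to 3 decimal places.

Regime R6 0.397, Regime R2 0.064, Regime R5 0.302, Regime R3 0.237

Unnormalized posteriors (prior × likelihood):
  Regime R6: 0.13 × 0.288 = 0.03744
  Regime R2: 0.12 × 0.05 = 0.006
  Regime R5: 0.19 × 0.15 = 0.0285
  Regime R3: 0.56 × 0.04 = 0.0224
Total = 0.09434.
P(Regime R6 | fog) = 0.03744/0.09434 ≈ 0.397
P(Regime R2 | fog) = 0.006/0.09434 ≈ 0.064
P(Regime R5 | fog) = 0.0285/0.09434 ≈ 0.302
P(Regime R3 | fog) = 0.0224/0.09434 ≈ 0.237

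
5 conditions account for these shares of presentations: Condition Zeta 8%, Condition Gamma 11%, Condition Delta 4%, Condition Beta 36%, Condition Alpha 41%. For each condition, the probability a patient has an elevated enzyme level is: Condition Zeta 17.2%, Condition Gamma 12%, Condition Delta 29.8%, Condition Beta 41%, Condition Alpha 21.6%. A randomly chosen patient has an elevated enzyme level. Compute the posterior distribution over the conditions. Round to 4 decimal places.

Condition Zeta 0.0500, Condition Gamma 0.0480, Condition Delta 0.0433, Condition Beta 0.5366, Condition Alpha 0.3220

Compute prior × likelihood for every hypothesis:
  Condition Zeta: 0.08 × 0.172 = 0.01376
  Condition Gamma: 0.11 × 0.12 = 0.0132
  Condition Delta: 0.04 × 0.298 = 0.01192
  Condition Beta: 0.36 × 0.41 = 0.1476
  Condition Alpha: 0.41 × 0.216 = 0.08856
Normalizing constant = 0.27504.
P(Condition Zeta | elevated) = 0.01376/0.27504 ≈ 0.0500
P(Condition Gamma | elevated) = 0.0132/0.27504 ≈ 0.0480
P(Condition Delta | elevated) = 0.01192/0.27504 ≈ 0.0433
P(Condition Beta | elevated) = 0.1476/0.27504 ≈ 0.5366
P(Condition Alpha | elevated) = 0.08856/0.27504 ≈ 0.3220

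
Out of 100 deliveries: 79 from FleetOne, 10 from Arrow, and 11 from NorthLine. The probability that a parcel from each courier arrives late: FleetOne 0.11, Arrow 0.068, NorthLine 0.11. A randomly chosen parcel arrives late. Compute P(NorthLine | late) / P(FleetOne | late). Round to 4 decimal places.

Compute prior × likelihood for every hypothesis:
  FleetOne: 0.79 × 0.11 = 0.0869
  Arrow: 0.1 × 0.068 = 0.0068
  NorthLine: 0.11 × 0.11 = 0.0121
Sum = 0.1058.
The ratio is 0.0121 / 0.0869 (the normalizer cancels) = 0.1392.

0.1392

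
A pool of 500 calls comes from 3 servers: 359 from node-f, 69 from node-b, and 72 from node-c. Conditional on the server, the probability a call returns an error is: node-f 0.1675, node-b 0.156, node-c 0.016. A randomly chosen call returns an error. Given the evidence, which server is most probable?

Prior × likelihood for each hypothesis:
  node-f: 0.718 × 0.1675 = 0.120265
  node-b: 0.138 × 0.156 = 0.021528
  node-c: 0.144 × 0.016 = 0.002304
Normalizing constant = 0.144097.
Largest term belongs to node-f, so node-f is most probable.

node-f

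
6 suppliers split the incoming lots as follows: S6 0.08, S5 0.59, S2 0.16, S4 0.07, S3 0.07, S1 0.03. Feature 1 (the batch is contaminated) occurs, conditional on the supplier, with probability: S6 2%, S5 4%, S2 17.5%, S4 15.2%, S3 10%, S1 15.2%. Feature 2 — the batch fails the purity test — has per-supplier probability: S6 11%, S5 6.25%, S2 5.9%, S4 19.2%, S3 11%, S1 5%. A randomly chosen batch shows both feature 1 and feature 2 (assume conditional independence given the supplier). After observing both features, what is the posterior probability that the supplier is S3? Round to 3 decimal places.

Unnormalized posteriors (prior × likelihood):
  S6: 0.08 × 0.02 × 0.11 = 0.000176
  S5: 0.59 × 0.04 × 0.0625 = 0.001475
  S2: 0.16 × 0.175 × 0.059 = 0.001652
  S4: 0.07 × 0.152 × 0.192 = 0.00204288
  S3: 0.07 × 0.1 × 0.11 = 0.00077
  S1: 0.03 × 0.152 × 0.05 = 0.000228
Normalizing constant = 0.00634388.
P(S3 | evidence) = 0.00077 / 0.00634388 ≈ 0.121.

0.121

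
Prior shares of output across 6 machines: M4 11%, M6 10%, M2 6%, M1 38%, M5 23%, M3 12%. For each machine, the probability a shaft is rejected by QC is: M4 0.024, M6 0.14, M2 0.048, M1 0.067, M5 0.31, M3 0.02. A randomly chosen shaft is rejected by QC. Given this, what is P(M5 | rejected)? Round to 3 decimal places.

0.601

Prior × likelihood for each hypothesis:
  M4: 0.11 × 0.024 = 0.00264
  M6: 0.1 × 0.14 = 0.014
  M2: 0.06 × 0.048 = 0.00288
  M1: 0.38 × 0.067 = 0.02546
  M5: 0.23 × 0.31 = 0.0713
  M3: 0.12 × 0.02 = 0.0024
Normalizing constant = 0.11868.
P(M5 | evidence) = 0.0713 / 0.11868 ≈ 0.601.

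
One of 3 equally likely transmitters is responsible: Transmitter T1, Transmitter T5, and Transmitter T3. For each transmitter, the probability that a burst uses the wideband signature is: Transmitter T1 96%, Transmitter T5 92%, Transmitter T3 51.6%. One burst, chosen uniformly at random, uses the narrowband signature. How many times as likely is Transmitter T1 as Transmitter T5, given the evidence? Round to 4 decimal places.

Taking complements, P(narrowband | each) = Transmitter T1 0.04, Transmitter T5 0.08, Transmitter T3 0.484.
With a uniform prior (1/3 each), posterior ∝ likelihood:
  Transmitter T1: 0.04
  Transmitter T5: 0.08
  Transmitter T3: 0.484
Total = 0.604.
The ratio is 0.04 / 0.08 (the normalizer cancels) = 0.5000.

0.5000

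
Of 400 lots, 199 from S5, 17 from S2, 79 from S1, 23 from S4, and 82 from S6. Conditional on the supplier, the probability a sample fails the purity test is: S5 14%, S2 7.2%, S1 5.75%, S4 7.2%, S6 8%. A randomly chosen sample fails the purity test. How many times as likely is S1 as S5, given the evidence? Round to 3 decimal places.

0.163

By Bayes' rule, posterior ∝ prior × likelihood:
  S5: 0.4975 × 0.14 = 0.06965
  S2: 0.0425 × 0.072 = 0.00306
  S1: 0.1975 × 0.0575 = 0.01135625
  S4: 0.0575 × 0.072 = 0.00414
  S6: 0.205 × 0.08 = 0.0164
Total = 0.10460625.
The ratio is 0.01135625 / 0.06965 (the normalizer cancels) = 0.163.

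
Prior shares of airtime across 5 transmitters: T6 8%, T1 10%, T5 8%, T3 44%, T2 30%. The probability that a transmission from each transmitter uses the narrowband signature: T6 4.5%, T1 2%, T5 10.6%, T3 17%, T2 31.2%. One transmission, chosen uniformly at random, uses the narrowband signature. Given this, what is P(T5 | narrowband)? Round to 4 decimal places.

0.0465

Compute prior × likelihood for every hypothesis:
  T6: 0.08 × 0.045 = 0.0036
  T1: 0.1 × 0.02 = 0.002
  T5: 0.08 × 0.106 = 0.00848
  T3: 0.44 × 0.17 = 0.0748
  T2: 0.3 × 0.312 = 0.0936
Sum = 0.18248.
P(T5 | evidence) = 0.00848 / 0.18248 ≈ 0.0465.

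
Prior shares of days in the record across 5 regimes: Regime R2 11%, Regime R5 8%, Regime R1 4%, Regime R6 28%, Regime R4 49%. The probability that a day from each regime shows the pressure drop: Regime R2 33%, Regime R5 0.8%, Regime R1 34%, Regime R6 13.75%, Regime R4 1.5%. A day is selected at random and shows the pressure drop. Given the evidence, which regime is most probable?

Regime R6

By Bayes' rule, posterior ∝ prior × likelihood:
  Regime R2: 0.11 × 0.33 = 0.0363
  Regime R5: 0.08 × 0.008 = 0.00064
  Regime R1: 0.04 × 0.34 = 0.0136
  Regime R6: 0.28 × 0.1375 = 0.0385
  Regime R4: 0.49 × 0.015 = 0.00735
Sum = 0.09639.
Largest term belongs to Regime R6, so Regime R6 is most probable.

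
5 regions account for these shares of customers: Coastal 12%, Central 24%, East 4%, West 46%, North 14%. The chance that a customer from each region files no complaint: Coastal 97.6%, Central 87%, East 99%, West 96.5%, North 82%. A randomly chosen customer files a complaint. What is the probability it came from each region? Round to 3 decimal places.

Taking complements, P(complaint | each) = Coastal 0.024, Central 0.13, East 0.01, West 0.035, North 0.18.
Compute prior × likelihood for every hypothesis:
  Coastal: 0.12 × 0.024 = 0.00288
  Central: 0.24 × 0.13 = 0.0312
  East: 0.04 × 0.01 = 0.0004
  West: 0.46 × 0.035 = 0.0161
  North: 0.14 × 0.18 = 0.0252
Normalizing constant = 0.07578.
P(Coastal | complaint) = 0.00288/0.07578 ≈ 0.038
P(Central | complaint) = 0.0312/0.07578 ≈ 0.412
P(East | complaint) = 0.0004/0.07578 ≈ 0.005
P(West | complaint) = 0.0161/0.07578 ≈ 0.212
P(North | complaint) = 0.0252/0.07578 ≈ 0.333

Coastal 0.038, Central 0.412, East 0.005, West 0.212, North 0.333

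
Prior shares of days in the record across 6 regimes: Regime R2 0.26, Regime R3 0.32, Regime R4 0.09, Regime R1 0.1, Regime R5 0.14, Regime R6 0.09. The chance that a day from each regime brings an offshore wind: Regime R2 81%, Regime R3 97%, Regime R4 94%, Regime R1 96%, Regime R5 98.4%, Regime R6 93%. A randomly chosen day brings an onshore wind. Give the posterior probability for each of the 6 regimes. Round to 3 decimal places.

Regime R2 0.642, Regime R3 0.125, Regime R4 0.070, Regime R1 0.052, Regime R5 0.029, Regime R6 0.082

Taking complements, P(onshore | each) = Regime R2 0.19, Regime R3 0.03, Regime R4 0.06, Regime R1 0.04, Regime R5 0.016, Regime R6 0.07.
Prior × likelihood for each hypothesis:
  Regime R2: 0.26 × 0.19 = 0.0494
  Regime R3: 0.32 × 0.03 = 0.0096
  Regime R4: 0.09 × 0.06 = 0.0054
  Regime R1: 0.1 × 0.04 = 0.004
  Regime R5: 0.14 × 0.016 = 0.00224
  Regime R6: 0.09 × 0.07 = 0.0063
Total = 0.07694.
P(Regime R2 | onshore) = 0.0494/0.07694 ≈ 0.642
P(Regime R3 | onshore) = 0.0096/0.07694 ≈ 0.125
P(Regime R4 | onshore) = 0.0054/0.07694 ≈ 0.070
P(Regime R1 | onshore) = 0.004/0.07694 ≈ 0.052
P(Regime R5 | onshore) = 0.00224/0.07694 ≈ 0.029
P(Regime R6 | onshore) = 0.0063/0.07694 ≈ 0.082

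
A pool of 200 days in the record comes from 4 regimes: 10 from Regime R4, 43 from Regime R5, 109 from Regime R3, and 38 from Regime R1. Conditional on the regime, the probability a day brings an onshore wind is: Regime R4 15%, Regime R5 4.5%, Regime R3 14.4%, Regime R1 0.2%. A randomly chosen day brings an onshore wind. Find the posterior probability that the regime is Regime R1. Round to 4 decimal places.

0.0040

Unnormalized posteriors (prior × likelihood):
  Regime R4: 0.05 × 0.15 = 0.0075
  Regime R5: 0.215 × 0.045 = 0.009675
  Regime R3: 0.545 × 0.144 = 0.07848
  Regime R1: 0.19 × 0.002 = 0.00038
Total = 0.096035.
P(Regime R1 | evidence) = 0.00038 / 0.096035 ≈ 0.0040.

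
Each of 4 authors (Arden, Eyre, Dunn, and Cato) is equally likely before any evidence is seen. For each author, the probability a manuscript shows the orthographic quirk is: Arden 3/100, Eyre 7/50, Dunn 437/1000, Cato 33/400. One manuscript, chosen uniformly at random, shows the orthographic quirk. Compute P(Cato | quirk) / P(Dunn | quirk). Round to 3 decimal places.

With a uniform prior (1/4 each), posterior ∝ likelihood:
  Arden: 0.03
  Eyre: 0.14
  Dunn: 0.437
  Cato: 0.0825
Total = 0.6895.
The ratio is 0.0825 / 0.437 (the normalizer cancels) = 0.189.

0.189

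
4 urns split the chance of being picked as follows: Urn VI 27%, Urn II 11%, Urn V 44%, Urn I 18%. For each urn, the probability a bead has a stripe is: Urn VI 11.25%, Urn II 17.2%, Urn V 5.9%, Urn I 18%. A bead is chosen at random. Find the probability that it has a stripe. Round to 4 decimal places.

Unnormalized posteriors (prior × likelihood):
  Urn VI: 0.27 × 0.1125 = 0.030375
  Urn II: 0.11 × 0.172 = 0.01892
  Urn V: 0.44 × 0.059 = 0.02596
  Urn I: 0.18 × 0.18 = 0.0324
P(striped) = 0.030375 + 0.01892 + 0.02596 + 0.0324 = 0.107655 → 0.1077.

0.1077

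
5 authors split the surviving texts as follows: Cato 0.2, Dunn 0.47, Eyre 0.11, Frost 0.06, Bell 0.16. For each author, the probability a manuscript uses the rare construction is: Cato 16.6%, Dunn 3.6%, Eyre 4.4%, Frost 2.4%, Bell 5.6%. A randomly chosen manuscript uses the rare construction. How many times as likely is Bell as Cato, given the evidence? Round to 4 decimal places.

By Bayes' rule, posterior ∝ prior × likelihood:
  Cato: 0.2 × 0.166 = 0.0332
  Dunn: 0.47 × 0.036 = 0.01692
  Eyre: 0.11 × 0.044 = 0.00484
  Frost: 0.06 × 0.024 = 0.00144
  Bell: 0.16 × 0.056 = 0.00896
Normalizing constant = 0.06536.
The ratio is 0.00896 / 0.0332 (the normalizer cancels) = 0.2699.

0.2699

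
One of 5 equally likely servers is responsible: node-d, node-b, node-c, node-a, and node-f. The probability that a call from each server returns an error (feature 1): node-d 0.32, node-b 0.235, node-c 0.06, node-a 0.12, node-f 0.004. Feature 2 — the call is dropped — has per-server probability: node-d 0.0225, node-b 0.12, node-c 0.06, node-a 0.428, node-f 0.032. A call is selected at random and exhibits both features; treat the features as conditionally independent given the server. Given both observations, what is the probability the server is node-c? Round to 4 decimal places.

With a uniform prior (1/5 each), posterior ∝ likelihood:
  node-d: 0.32 × 0.0225 = 0.0072
  node-b: 0.235 × 0.12 = 0.0282
  node-c: 0.06 × 0.06 = 0.0036
  node-a: 0.12 × 0.428 = 0.05136
  node-f: 0.004 × 0.032 = 0.000128
Sum = 0.090488.
P(node-c | evidence) = 0.0036 / 0.090488 ≈ 0.0398.

0.0398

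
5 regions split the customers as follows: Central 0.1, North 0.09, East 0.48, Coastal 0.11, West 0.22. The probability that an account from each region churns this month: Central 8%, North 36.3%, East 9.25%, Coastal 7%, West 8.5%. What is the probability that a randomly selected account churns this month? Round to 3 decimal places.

By Bayes' rule, posterior ∝ prior × likelihood:
  Central: 0.1 × 0.08 = 0.008
  North: 0.09 × 0.363 = 0.03267
  East: 0.48 × 0.0925 = 0.0444
  Coastal: 0.11 × 0.07 = 0.0077
  West: 0.22 × 0.085 = 0.0187
P(churn) = 0.008 + 0.03267 + 0.0444 + 0.0077 + 0.0187 = 0.11147 → 0.111.

0.111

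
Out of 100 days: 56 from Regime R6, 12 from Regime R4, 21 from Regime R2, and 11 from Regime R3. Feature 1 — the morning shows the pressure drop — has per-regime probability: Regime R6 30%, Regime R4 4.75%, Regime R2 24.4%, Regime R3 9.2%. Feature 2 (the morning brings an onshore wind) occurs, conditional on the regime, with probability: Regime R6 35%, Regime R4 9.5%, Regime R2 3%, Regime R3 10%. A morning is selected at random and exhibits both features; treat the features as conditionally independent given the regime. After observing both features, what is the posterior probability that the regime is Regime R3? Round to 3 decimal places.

Compute prior × likelihood for every hypothesis:
  Regime R6: 0.56 × 0.3 × 0.35 = 0.0588
  Regime R4: 0.12 × 0.0475 × 0.095 = 0.0005415
  Regime R2: 0.21 × 0.244 × 0.03 = 0.0015372
  Regime R3: 0.11 × 0.092 × 0.1 = 0.001012
Normalizing constant = 0.0618907.
P(Regime R3 | evidence) = 0.001012 / 0.0618907 ≈ 0.016.

0.016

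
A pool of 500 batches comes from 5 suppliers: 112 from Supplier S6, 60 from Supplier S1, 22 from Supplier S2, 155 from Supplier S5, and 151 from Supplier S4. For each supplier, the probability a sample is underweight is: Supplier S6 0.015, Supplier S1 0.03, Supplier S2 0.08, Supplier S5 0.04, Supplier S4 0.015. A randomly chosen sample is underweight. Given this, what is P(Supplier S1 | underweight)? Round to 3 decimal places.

0.131

Unnormalized posteriors (prior × likelihood):
  Supplier S6: 0.224 × 0.015 = 0.00336
  Supplier S1: 0.12 × 0.03 = 0.0036
  Supplier S2: 0.044 × 0.08 = 0.00352
  Supplier S5: 0.31 × 0.04 = 0.0124
  Supplier S4: 0.302 × 0.015 = 0.00453
Sum = 0.02741.
P(Supplier S1 | evidence) = 0.0036 / 0.02741 ≈ 0.131.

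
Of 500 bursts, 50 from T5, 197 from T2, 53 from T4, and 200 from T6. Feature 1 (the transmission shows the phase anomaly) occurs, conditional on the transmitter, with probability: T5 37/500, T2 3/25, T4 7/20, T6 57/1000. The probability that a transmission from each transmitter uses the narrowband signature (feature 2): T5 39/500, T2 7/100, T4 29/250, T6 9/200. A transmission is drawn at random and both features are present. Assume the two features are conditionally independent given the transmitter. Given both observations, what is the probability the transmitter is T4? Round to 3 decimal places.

0.467

Unnormalized posteriors (prior × likelihood):
  T5: 0.1 × 0.074 × 0.078 = 0.0005772
  T2: 0.394 × 0.12 × 0.07 = 0.0033096
  T4: 0.106 × 0.35 × 0.116 = 0.0043036
  T6: 0.4 × 0.057 × 0.045 = 0.001026
Total = 0.0092164.
P(T4 | evidence) = 0.0043036 / 0.0092164 ≈ 0.467.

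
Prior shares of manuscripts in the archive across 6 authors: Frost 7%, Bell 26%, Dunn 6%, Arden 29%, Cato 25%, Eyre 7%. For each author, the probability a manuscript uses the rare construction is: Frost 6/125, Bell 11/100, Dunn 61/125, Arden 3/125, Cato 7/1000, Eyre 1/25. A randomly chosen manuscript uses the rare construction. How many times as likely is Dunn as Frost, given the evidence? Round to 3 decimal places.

Unnormalized posteriors (prior × likelihood):
  Frost: 0.07 × 0.048 = 0.00336
  Bell: 0.26 × 0.11 = 0.0286
  Dunn: 0.06 × 0.488 = 0.02928
  Arden: 0.29 × 0.024 = 0.00696
  Cato: 0.25 × 0.007 = 0.00175
  Eyre: 0.07 × 0.04 = 0.0028
Normalizing constant = 0.07275.
The ratio is 0.02928 / 0.00336 (the normalizer cancels) = 8.714.

8.714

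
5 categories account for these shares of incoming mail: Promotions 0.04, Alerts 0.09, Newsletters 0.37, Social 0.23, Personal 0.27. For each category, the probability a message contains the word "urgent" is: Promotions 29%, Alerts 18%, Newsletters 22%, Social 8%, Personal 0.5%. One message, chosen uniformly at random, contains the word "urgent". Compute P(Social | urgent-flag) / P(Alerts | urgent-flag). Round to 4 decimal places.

1.1358

By Bayes' rule, posterior ∝ prior × likelihood:
  Promotions: 0.04 × 0.29 = 0.0116
  Alerts: 0.09 × 0.18 = 0.0162
  Newsletters: 0.37 × 0.22 = 0.0814
  Social: 0.23 × 0.08 = 0.0184
  Personal: 0.27 × 0.005 = 0.00135
Total = 0.12895.
The ratio is 0.0184 / 0.0162 (the normalizer cancels) = 1.1358.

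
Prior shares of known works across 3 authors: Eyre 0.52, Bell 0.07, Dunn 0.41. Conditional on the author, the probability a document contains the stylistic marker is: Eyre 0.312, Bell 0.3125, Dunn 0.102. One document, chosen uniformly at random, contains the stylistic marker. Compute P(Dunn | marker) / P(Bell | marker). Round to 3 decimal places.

1.912

Compute prior × likelihood for every hypothesis:
  Eyre: 0.52 × 0.312 = 0.16224
  Bell: 0.07 × 0.3125 = 0.021875
  Dunn: 0.41 × 0.102 = 0.04182
Sum = 0.225935.
The ratio is 0.04182 / 0.021875 (the normalizer cancels) = 1.912.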